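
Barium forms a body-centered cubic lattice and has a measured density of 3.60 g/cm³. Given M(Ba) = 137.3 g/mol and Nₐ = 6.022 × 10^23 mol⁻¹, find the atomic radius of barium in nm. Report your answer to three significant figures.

For a BCC cell (Z = 2), a³ = Z·M/(N_A·ρ) = 2 × 137.3 / (6.022 × 10²³ × 3.600) = 1.267 × 10^-22 cm³, so a = 5.022 × 10^-8 cm = 0.5022 nm.
Atoms touch along the body diagonal, so √3·a = 4r, so r = 0.4330 × a = 0.217 nm.

0.217 nm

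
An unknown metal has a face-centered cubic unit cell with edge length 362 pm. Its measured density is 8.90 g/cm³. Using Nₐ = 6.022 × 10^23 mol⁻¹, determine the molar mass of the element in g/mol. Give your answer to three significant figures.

63.6 g/mol

An FCC cell has Z = 4 atoms; a = 3.620 × 10^-8 cm.
M = ρ·N_A·a³/Z = 8.90 × 6.022 × 10²³ × 4.744 × 10^-23 / 4 = 63.6 g/mol.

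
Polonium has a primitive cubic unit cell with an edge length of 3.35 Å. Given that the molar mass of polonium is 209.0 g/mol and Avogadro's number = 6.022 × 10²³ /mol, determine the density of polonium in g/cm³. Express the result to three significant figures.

9.23 g/cm³

A simple cubic unit cell contains Z = 1 atom.
Cell volume: a³ = (3.35 Å)³ = (3.350 × 10^-8 cm)³ = 3.760 × 10^-23 cm³.
ρ = Z·M/(N_A·a³) = 1 × 209.0 / (6.022 × 10²³ × 3.760 × 10^-23) = 9.231 g/cm³.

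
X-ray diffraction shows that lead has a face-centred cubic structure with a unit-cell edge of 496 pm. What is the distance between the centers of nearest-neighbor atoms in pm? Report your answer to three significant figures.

351 pm

In an FCC structure, atoms touch along the face diagonal, so √2·a = 4r; the nearest-neighbor distance equals 2r = 0.7071·a.
d = 0.7071 × 496 = 351 pm.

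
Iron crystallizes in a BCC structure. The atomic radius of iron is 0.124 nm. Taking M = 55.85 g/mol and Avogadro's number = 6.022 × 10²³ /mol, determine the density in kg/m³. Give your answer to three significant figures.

7900 kg/m³

In a BCC lattice, atoms touch along the body diagonal, so √3·a = 4r, giving a = 0.2864 nm = 2.864 × 10^-8 cm.
With Z = 2, ρ = Z·M/(N_A·a³) = 2 × 55.85 / (6.022 × 10²³ × 2.348 × 10^-23) = 7.899 g/cm³ = 7900 kg/m³.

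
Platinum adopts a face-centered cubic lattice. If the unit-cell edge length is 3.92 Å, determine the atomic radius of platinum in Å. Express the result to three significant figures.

1.39 Å

In an FCC lattice, atoms touch along the face diagonal, so √2·a = 4r.
r = √2·a/4 = 1.4142 × 3.92 / 4 = 1.39 Å.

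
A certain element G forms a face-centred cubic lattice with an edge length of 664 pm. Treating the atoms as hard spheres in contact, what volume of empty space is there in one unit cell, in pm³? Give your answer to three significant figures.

7.60 × 10^7 pm³

In an FCC lattice atoms touch along the face diagonal, so √2·a = 4r, so r = 0.3536a = 234.8 pm.
V_cell = a³ = 2.928 × 10^8 pm³; V_atoms = 4 × (4/3)πr³ = 2.168 × 10^8 pm³.
Empty space = 2.928 × 10^8 − 2.168 × 10^8 = 7.60 × 10^7 pm³.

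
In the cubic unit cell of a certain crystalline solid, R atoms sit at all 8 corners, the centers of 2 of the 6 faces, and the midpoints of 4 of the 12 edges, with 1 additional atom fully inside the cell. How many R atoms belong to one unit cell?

4

Corner atoms are shared by 8 cells (1/8 each), face atoms by 2 (1/2 each), edge atoms by 4 (1/4 each), interior atoms are unshared.
Net atoms = 8 × 1/8 + 2 × 1/2 + 4 × 1/4 + 1 = 1 + 1 + 1 + 1 = 4.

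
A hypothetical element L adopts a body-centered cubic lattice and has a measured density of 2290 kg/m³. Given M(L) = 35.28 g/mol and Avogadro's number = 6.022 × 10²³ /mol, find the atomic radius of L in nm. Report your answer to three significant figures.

0.161 nm

For a BCC cell (Z = 2), a³ = Z·M/(N_A·ρ) = 2 × 35.28 / (6.022 × 10²³ × 2.290) = 5.117 × 10^-23 cm³, so a = 3.712 × 10^-8 cm = 0.3712 nm.
Atoms touch along the body diagonal, so √3·a = 4r, so r = 0.4330 × a = 0.161 nm.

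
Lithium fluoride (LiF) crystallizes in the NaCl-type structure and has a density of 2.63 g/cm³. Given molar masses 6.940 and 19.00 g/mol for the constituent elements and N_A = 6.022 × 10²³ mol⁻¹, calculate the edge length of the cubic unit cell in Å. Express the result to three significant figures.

M(LiF) = 25.94 g/mol; Z = 4 formula units per cell.
a³ = Z·M/(N_A·ρ) = 4 × 25.94 / (6.022 × 10²³ × 2.63) = 6.551 × 10^-23 cm³, so a = 4.031 × 10^-8 cm = 4.03 Å.

4.03 Å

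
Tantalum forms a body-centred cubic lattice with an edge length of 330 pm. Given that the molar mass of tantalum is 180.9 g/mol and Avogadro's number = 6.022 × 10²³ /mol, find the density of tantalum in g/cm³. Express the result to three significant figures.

A BCC unit cell contains Z = 2 atoms.
Cell volume: a³ = (330 pm)³ = (3.300 × 10^-8 cm)³ = 3.594 × 10^-23 cm³.
ρ = Z·M/(N_A·a³) = 2 × 180.9 / (6.022 × 10²³ × 3.594 × 10^-23) = 16.72 g/cm³.

16.7 g/cm³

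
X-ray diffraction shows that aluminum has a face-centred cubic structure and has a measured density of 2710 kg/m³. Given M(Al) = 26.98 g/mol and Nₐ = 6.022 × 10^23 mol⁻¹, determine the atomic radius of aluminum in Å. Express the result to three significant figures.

For an FCC cell (Z = 4), a³ = Z·M/(N_A·ρ) = 4 × 26.98 / (6.022 × 10²³ × 2.710) = 6.613 × 10^-23 cm³, so a = 4.044 × 10^-8 cm = 4.044 Å.
Atoms touch along the face diagonal, so √2·a = 4r, so r = 0.3536 × a = 1.43 Å.

1.43 Å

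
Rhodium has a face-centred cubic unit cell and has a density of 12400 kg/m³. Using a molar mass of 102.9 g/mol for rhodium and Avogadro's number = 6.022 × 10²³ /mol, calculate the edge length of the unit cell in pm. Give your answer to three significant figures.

381 pm

With Z = 4 atoms per FCC cell, a³ = Z·M/(N_A·ρ) = 4 × 102.9 / (6.022 × 10²³ × 12.40 g/cm³) = 5.512 × 10^-23 cm³.
a = (5.512 × 10^-23)^(1/3) = 3.806 × 10^-8 cm = 381 pm.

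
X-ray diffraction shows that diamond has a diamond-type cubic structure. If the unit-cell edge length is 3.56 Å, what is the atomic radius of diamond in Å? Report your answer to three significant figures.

0.771 Å

In a diamond cubic lattice, nearest neighbors lie along the body diagonal with √3·a = 8r.
r = √3·a/8 = 1.7321 × 3.56 / 8 = 0.771 Å.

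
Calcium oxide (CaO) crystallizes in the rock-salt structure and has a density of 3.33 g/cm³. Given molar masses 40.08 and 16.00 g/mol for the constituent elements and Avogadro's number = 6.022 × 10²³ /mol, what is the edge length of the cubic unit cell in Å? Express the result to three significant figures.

M(CaO) = 56.08 g/mol; Z = 4 formula units per cell.
a³ = Z·M/(N_A·ρ) = 4 × 56.08 / (6.022 × 10²³ × 3.33) = 1.119 × 10^-22 cm³, so a = 4.818 × 10^-8 cm = 4.82 Å.

4.82 Å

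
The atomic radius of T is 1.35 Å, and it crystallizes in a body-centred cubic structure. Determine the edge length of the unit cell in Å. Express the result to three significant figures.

3.12 Å

In a BCC lattice, atoms touch along the body diagonal, so √3·a = 4r.
a = 4r/√3 = 4 × 1.35 / 1.7321 = 3.12 Å.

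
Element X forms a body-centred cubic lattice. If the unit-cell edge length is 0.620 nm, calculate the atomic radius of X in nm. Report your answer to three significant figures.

In a BCC lattice, atoms touch along the body diagonal, so √3·a = 4r.
r = √3·a/4 = 1.7321 × 0.620 / 4 = 0.268 nm.

0.268 nm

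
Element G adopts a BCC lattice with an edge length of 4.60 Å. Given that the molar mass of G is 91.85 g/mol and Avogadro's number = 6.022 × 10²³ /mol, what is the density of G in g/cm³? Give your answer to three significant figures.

3.13 g/cm³

A BCC unit cell contains Z = 2 atoms.
Cell volume: a³ = (4.60 Å)³ = (4.600 × 10^-8 cm)³ = 9.734 × 10^-23 cm³.
ρ = Z·M/(N_A·a³) = 2 × 91.85 / (6.022 × 10²³ × 9.734 × 10^-23) = 3.134 g/cm³.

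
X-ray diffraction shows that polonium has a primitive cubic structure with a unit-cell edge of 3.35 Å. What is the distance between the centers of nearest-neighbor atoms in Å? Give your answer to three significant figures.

In a simple cubic structure, atoms touch along the cell edge, so a = 2r; the nearest-neighbor distance equals 2r = 1.000·a.
d = 1.000 × 3.35 = 3.35 Å.

3.35 Å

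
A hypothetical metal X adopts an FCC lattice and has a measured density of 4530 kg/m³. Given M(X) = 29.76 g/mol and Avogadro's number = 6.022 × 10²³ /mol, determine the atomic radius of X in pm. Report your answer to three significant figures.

For an FCC cell (Z = 4), a³ = Z·M/(N_A·ρ) = 4 × 29.76 / (6.022 × 10²³ × 4.530) = 4.364 × 10^-23 cm³, so a = 3.521 × 10^-8 cm = 352.1 pm.
Atoms touch along the face diagonal, so √2·a = 4r, so r = 0.3536 × a = 124 pm.

124 pm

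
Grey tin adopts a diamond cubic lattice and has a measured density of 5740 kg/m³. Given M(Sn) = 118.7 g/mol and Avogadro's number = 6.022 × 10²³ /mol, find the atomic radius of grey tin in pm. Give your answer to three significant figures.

For a diamond cubic cell (Z = 8), a³ = Z·M/(N_A·ρ) = 8 × 118.7 / (6.022 × 10²³ × 5.740) = 2.747 × 10^-22 cm³, so a = 6.501 × 10^-8 cm = 650.1 pm.
Nearest neighbors lie along the body diagonal with √3·a = 8r, so r = 0.2165 × a = 141 pm.

141 pm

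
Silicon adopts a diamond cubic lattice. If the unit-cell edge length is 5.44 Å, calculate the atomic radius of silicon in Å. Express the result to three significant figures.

1.18 Å

In a diamond cubic lattice, nearest neighbors lie along the body diagonal with √3·a = 8r.
r = √3·a/8 = 1.7321 × 5.44 / 8 = 1.18 Å.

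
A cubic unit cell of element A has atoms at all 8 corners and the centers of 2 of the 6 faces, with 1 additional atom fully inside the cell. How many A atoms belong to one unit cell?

Corner atoms are shared by 8 cells (1/8 each), face atoms by 2 (1/2 each), interior atoms are unshared.
Net atoms = 8 × 1/8 + 2 × 1/2 + 1 = 1 + 1 + 1 = 3.

3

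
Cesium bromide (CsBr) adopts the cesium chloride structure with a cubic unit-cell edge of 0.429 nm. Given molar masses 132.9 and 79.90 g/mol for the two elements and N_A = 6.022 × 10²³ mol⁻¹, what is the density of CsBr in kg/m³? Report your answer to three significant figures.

4480 kg/m³

The cesium chloride structure contains Z = 1 formula unit per cell; M(CsBr) = 132.9 + 79.90 = 212.8 g/mol.
a³ = (4.290 × 10^-8 cm)³ = 7.895 × 10^-23 cm³.
ρ = 1 × 212.8 / (6.022 × 10²³ × 7.895 × 10^-23) = 4.476 g/cm³ = 4480 kg/m³.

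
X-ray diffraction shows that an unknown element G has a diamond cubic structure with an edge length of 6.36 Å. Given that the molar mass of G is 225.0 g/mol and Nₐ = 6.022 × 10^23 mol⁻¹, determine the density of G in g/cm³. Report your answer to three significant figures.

A diamond cubic unit cell contains Z = 8 atoms.
Cell volume: a³ = (6.36 Å)³ = (6.360 × 10^-8 cm)³ = 2.573 × 10^-22 cm³.
ρ = Z·M/(N_A·a³) = 8 × 225.0 / (6.022 × 10²³ × 2.573 × 10^-22) = 11.62 g/cm³.

11.6 g/cm³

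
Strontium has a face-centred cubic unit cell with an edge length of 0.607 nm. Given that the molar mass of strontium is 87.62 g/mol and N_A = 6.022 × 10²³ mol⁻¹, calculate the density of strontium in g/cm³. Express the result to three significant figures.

An FCC unit cell contains Z = 4 atoms.
Cell volume: a³ = (0.607 nm)³ = (6.070 × 10^-8 cm)³ = 2.236 × 10^-22 cm³.
ρ = Z·M/(N_A·a³) = 4 × 87.62 / (6.022 × 10²³ × 2.236 × 10^-22) = 2.602 g/cm³.

2.60 g/cm³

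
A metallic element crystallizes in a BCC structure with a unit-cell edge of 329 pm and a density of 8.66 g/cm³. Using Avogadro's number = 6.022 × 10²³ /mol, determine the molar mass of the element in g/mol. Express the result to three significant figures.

92.9 g/mol

A BCC cell has Z = 2 atoms; a = 3.290 × 10^-8 cm.
M = ρ·N_A·a³/Z = 8.66 × 6.022 × 10²³ × 3.561 × 10^-23 / 2 = 92.9 g/mol.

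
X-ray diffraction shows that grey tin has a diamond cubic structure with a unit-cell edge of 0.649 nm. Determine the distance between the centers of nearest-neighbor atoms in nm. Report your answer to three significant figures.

0.281 nm

In a diamond cubic structure, nearest neighbors lie along the body diagonal with √3·a = 8r; the nearest-neighbor distance equals 2r = 0.4330·a.
d = 0.4330 × 0.649 = 0.281 nm.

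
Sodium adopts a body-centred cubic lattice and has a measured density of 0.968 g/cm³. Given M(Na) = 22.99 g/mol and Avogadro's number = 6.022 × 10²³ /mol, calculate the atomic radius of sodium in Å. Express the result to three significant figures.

1.86 Å

For a BCC cell (Z = 2), a³ = Z·M/(N_A·ρ) = 2 × 22.99 / (6.022 × 10²³ × 0.9680) = 7.888 × 10^-23 cm³, so a = 4.289 × 10^-8 cm = 4.289 Å.
Atoms touch along the body diagonal, so √3·a = 4r, so r = 0.4330 × a = 1.86 Å.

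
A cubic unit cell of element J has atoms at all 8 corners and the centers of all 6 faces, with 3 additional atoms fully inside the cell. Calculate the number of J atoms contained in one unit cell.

7

Corner atoms are shared by 8 cells (1/8 each), face atoms by 2 (1/2 each), interior atoms are unshared.
Net atoms = 8 × 1/8 + 6 × 1/2 + 3 = 1 + 3 + 3 = 7.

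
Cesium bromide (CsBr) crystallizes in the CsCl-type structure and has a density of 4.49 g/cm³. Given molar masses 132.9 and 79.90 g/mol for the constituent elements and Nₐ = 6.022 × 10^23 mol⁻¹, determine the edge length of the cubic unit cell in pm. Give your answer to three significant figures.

429 pm

M(CsBr) = 212.8 g/mol; Z = 1 formula unit per cell.
a³ = Z·M/(N_A·ρ) = 1 × 212.8 / (6.022 × 10²³ × 4.49) = 7.870 × 10^-23 cm³, so a = 4.285 × 10^-8 cm = 429 pm.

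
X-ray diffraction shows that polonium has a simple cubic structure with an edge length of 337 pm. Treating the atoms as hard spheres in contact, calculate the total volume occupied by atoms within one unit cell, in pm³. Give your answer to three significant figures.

2.00 × 10^7 pm³

In a simple cubic lattice atoms touch along the cell edge, so a = 2r, so r = 0.5000a = 168.5 pm.
V_atoms = Z × (4/3)πr³ = 1 × (4/3)π × (168.5)³ = 2.00 × 10^7 pm³.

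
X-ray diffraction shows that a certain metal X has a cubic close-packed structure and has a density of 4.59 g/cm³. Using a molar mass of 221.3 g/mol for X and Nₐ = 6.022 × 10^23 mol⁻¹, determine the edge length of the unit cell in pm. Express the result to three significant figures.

With Z = 4 atoms per FCC cell, a³ = Z·M/(N_A·ρ) = 4 × 221.3 / (6.022 × 10²³ × 4.590 g/cm³) = 3.202 × 10^-22 cm³.
a = (3.202 × 10^-22)^(1/3) = 6.842 × 10^-8 cm = 684 pm.

684 pm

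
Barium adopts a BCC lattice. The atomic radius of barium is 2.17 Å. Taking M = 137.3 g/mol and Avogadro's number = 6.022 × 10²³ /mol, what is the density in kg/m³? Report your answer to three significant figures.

In a BCC lattice, atoms touch along the body diagonal, so √3·a = 4r, giving a = 5.011 Å = 5.011 × 10^-8 cm.
With Z = 2, ρ = Z·M/(N_A·a³) = 2 × 137.3 / (6.022 × 10²³ × 1.259 × 10^-22) = 3.623 g/cm³ = 3620 kg/m³.

3620 kg/m³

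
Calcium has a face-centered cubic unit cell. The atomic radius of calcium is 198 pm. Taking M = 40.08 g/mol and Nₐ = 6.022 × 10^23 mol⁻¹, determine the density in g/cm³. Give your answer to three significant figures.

In an FCC lattice, atoms touch along the face diagonal, so √2·a = 4r, giving a = 560.0 pm = 5.600 × 10^-8 cm.
With Z = 4, ρ = Z·M/(N_A·a³) = 4 × 40.08 / (6.022 × 10²³ × 1.756 × 10^-22) = 1.516 g/cm³.

1.52 g/cm³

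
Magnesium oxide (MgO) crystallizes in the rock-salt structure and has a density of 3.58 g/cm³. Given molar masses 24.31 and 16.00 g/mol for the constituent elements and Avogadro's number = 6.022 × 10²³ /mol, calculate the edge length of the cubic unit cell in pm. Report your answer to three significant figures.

M(MgO) = 40.31 g/mol; Z = 4 formula units per cell.
a³ = Z·M/(N_A·ρ) = 4 × 40.31 / (6.022 × 10²³ × 3.58) = 7.479 × 10^-23 cm³, so a = 4.213 × 10^-8 cm = 421 pm.

421 pm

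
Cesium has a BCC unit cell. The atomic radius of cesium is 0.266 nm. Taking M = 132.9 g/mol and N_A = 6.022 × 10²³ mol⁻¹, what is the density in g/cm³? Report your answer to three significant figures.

1.90 g/cm³

In a BCC lattice, atoms touch along the body diagonal, so √3·a = 4r, giving a = 0.6143 nm = 6.143 × 10^-8 cm.
With Z = 2, ρ = Z·M/(N_A·a³) = 2 × 132.9 / (6.022 × 10²³ × 2.318 × 10^-22) = 1.904 g/cm³.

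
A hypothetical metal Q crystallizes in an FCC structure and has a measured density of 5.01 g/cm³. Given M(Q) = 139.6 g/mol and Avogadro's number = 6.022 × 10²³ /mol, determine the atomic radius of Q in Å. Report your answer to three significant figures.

For an FCC cell (Z = 4), a³ = Z·M/(N_A·ρ) = 4 × 139.6 / (6.022 × 10²³ × 5.010) = 1.851 × 10^-22 cm³, so a = 5.699 × 10^-8 cm = 5.699 Å.
Atoms touch along the face diagonal, so √2·a = 4r, so r = 0.3536 × a = 2.01 Å.

2.01 Å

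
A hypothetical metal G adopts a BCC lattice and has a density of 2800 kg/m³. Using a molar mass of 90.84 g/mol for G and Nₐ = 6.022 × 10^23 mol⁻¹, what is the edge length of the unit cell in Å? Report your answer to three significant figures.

With Z = 2 atoms per BCC cell, a³ = Z·M/(N_A·ρ) = 2 × 90.84 / (6.022 × 10²³ × 2.800 g/cm³) = 1.077 × 10^-22 cm³.
a = (1.077 × 10^-22)^(1/3) = 4.758 × 10^-8 cm = 4.76 Å.

4.76 Å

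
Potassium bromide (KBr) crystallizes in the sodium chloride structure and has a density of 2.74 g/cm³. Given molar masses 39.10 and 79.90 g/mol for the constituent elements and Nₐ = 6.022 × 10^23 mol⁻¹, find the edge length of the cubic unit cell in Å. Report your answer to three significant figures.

6.61 Å

M(KBr) = 119.0 g/mol; Z = 4 formula units per cell.
a³ = Z·M/(N_A·ρ) = 4 × 119.0 / (6.022 × 10²³ × 2.74) = 2.885 × 10^-22 cm³, so a = 6.608 × 10^-8 cm = 6.61 Å.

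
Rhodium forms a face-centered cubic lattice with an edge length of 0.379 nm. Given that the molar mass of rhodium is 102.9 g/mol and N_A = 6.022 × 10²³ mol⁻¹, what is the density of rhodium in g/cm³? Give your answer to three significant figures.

12.6 g/cm³

An FCC unit cell contains Z = 4 atoms.
Cell volume: a³ = (0.379 nm)³ = (3.790 × 10^-8 cm)³ = 5.444 × 10^-23 cm³.
ρ = Z·M/(N_A·a³) = 4 × 102.9 / (6.022 × 10²³ × 5.444 × 10^-23) = 12.56 g/cm³.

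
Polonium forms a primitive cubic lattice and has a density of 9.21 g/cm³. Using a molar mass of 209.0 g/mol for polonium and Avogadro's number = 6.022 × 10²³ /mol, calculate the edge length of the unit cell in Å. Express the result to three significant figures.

With Z = 1 atom per simple cubic cell, a³ = Z·M/(N_A·ρ) = 1 × 209.0 / (6.022 × 10²³ × 9.210 g/cm³) = 3.768 × 10^-23 cm³.
a = (3.768 × 10^-23)^(1/3) = 3.353 × 10^-8 cm = 3.35 Å.

3.35 Å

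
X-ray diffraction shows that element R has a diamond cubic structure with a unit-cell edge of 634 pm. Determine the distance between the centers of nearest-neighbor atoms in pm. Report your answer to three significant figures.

In a diamond cubic structure, nearest neighbors lie along the body diagonal with √3·a = 8r; the nearest-neighbor distance equals 2r = 0.4330·a.
d = 0.4330 × 634 = 275 pm.

275 pm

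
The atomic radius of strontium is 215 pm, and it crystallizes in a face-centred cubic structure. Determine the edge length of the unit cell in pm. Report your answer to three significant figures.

In an FCC lattice, atoms touch along the face diagonal, so √2·a = 4r.
a = 4r/√2 = 4 × 215 / 1.4142 = 608 pm.

608 pm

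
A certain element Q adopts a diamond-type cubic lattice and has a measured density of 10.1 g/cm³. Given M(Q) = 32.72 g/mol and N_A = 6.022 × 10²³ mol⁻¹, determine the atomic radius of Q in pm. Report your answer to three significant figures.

75.9 pm

For a diamond cubic cell (Z = 8), a³ = Z·M/(N_A·ρ) = 8 × 32.72 / (6.022 × 10²³ × 10.10) = 4.304 × 10^-23 cm³, so a = 3.504 × 10^-8 cm = 350.4 pm.
Nearest neighbors lie along the body diagonal with √3·a = 8r, so r = 0.2165 × a = 75.9 pm.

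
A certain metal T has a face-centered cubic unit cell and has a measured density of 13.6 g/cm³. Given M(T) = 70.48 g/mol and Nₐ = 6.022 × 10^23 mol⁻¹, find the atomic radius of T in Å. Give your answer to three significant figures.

1.15 Å

For an FCC cell (Z = 4), a³ = Z·M/(N_A·ρ) = 4 × 70.48 / (6.022 × 10²³ × 13.60) = 3.442 × 10^-23 cm³, so a = 3.253 × 10^-8 cm = 3.253 Å.
Atoms touch along the face diagonal, so √2·a = 4r, so r = 0.3536 × a = 1.15 Å.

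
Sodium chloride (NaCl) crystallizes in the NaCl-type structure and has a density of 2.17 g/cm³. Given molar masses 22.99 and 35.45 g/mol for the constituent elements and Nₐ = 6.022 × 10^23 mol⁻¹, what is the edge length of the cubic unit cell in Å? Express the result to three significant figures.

M(NaCl) = 58.44 g/mol; Z = 4 formula units per cell.
a³ = Z·M/(N_A·ρ) = 4 × 58.44 / (6.022 × 10²³ × 2.17) = 1.789 × 10^-22 cm³, so a = 5.635 × 10^-8 cm = 5.63 Å.

5.63 Å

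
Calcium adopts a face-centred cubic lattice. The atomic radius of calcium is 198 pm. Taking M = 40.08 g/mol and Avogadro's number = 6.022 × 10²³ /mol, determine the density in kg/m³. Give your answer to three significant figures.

In an FCC lattice, atoms touch along the face diagonal, so √2·a = 4r, giving a = 560.0 pm = 5.600 × 10^-8 cm.
With Z = 4, ρ = Z·M/(N_A·a³) = 4 × 40.08 / (6.022 × 10²³ × 1.756 × 10^-22) = 1.516 g/cm³ = 1520 kg/m³.

1520 kg/m³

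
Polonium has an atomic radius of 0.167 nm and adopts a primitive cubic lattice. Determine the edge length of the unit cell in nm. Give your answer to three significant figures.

0.334 nm

In a simple cubic lattice, atoms touch along the cell edge, so a = 2r.
a = 2r = 2 × 0.167 = 0.334 nm.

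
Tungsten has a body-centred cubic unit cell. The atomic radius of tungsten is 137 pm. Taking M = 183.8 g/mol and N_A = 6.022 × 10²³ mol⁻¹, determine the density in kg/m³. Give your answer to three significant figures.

In a BCC lattice, atoms touch along the body diagonal, so √3·a = 4r, giving a = 316.4 pm = 3.164 × 10^-8 cm.
With Z = 2, ρ = Z·M/(N_A·a³) = 2 × 183.8 / (6.022 × 10²³ × 3.167 × 10^-23) = 19.27 g/cm³ = 19300 kg/m³.

19300 kg/m³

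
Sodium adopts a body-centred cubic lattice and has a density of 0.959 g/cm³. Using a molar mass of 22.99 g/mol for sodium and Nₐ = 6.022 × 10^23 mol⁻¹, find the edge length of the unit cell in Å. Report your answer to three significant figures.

With Z = 2 atoms per BCC cell, a³ = Z·M/(N_A·ρ) = 2 × 22.99 / (6.022 × 10²³ × 0.9590 g/cm³) = 7.962 × 10^-23 cm³.
a = (7.962 × 10^-23)^(1/3) = 4.302 × 10^-8 cm = 4.30 Å.

4.30 Å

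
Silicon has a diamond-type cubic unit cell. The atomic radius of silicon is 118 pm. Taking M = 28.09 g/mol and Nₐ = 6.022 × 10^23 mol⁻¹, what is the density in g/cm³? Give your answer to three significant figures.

In a diamond cubic lattice, nearest neighbors lie along the body diagonal with √3·a = 8r, giving a = 545.0 pm = 5.450 × 10^-8 cm.
With Z = 8, ρ = Z·M/(N_A·a³) = 8 × 28.09 / (6.022 × 10²³ × 1.619 × 10^-22) = 2.305 g/cm³.

2.30 g/cm³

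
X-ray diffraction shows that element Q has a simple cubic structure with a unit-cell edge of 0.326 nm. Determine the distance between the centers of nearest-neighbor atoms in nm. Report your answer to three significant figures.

In a simple cubic structure, atoms touch along the cell edge, so a = 2r; the nearest-neighbor distance equals 2r = 1.000·a.
d = 1.000 × 0.326 = 0.326 nm.

0.326 nm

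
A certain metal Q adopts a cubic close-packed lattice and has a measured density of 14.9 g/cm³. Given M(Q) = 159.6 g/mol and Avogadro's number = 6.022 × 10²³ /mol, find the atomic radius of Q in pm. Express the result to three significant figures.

147 pm

For an FCC cell (Z = 4), a³ = Z·M/(N_A·ρ) = 4 × 159.6 / (6.022 × 10²³ × 14.90) = 7.115 × 10^-23 cm³, so a = 4.144 × 10^-8 cm = 414.4 pm.
Atoms touch along the face diagonal, so √2·a = 4r, so r = 0.3536 × a = 147 pm.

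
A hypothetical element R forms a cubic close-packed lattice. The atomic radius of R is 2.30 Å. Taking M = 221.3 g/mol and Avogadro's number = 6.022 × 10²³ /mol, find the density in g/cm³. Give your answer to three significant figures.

In an FCC lattice, atoms touch along the face diagonal, so √2·a = 4r, giving a = 6.505 Å = 6.505 × 10^-8 cm.
With Z = 4, ρ = Z·M/(N_A·a³) = 4 × 221.3 / (6.022 × 10²³ × 2.753 × 10^-22) = 5.339 g/cm³.

5.34 g/cm³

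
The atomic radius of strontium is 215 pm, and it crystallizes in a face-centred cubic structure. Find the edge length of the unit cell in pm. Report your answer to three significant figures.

608 pm

In an FCC lattice, atoms touch along the face diagonal, so √2·a = 4r.
a = 4r/√2 = 4 × 215 / 1.4142 = 608 pm.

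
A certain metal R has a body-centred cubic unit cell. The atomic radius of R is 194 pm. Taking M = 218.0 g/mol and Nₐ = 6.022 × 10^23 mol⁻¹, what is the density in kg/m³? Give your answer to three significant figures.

8050 kg/m³

In a BCC lattice, atoms touch along the body diagonal, so √3·a = 4r, giving a = 448.0 pm = 4.480 × 10^-8 cm.
With Z = 2, ρ = Z·M/(N_A·a³) = 2 × 218.0 / (6.022 × 10²³ × 8.993 × 10^-23) = 8.051 g/cm³ = 8050 kg/m³.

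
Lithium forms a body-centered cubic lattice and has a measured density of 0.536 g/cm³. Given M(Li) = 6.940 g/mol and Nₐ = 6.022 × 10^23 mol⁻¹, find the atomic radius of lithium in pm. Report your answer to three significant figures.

152 pm

For a BCC cell (Z = 2), a³ = Z·M/(N_A·ρ) = 2 × 6.940 / (6.022 × 10²³ × 0.5360) = 4.300 × 10^-23 cm³, so a = 3.503 × 10^-8 cm = 350.3 pm.
Atoms touch along the body diagonal, so √3·a = 4r, so r = 0.4330 × a = 152 pm.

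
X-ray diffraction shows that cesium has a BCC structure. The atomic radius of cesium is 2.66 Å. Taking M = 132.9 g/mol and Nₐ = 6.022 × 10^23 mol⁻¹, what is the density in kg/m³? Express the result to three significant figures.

In a BCC lattice, atoms touch along the body diagonal, so √3·a = 4r, giving a = 6.143 Å = 6.143 × 10^-8 cm.
With Z = 2, ρ = Z·M/(N_A·a³) = 2 × 132.9 / (6.022 × 10²³ × 2.318 × 10^-22) = 1.904 g/cm³ = 1900 kg/m³.

1900 kg/m³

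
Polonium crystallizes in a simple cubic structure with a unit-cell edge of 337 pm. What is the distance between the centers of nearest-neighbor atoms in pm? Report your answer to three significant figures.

In a simple cubic structure, atoms touch along the cell edge, so a = 2r; the nearest-neighbor distance equals 2r = 1.000·a.
d = 1.000 × 337 = 337 pm.

337 pm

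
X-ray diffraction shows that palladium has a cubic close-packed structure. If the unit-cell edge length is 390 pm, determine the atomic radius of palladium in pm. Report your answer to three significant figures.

In an FCC lattice, atoms touch along the face diagonal, so √2·a = 4r.
r = √2·a/4 = 1.4142 × 390 / 4 = 138 pm.

138 pm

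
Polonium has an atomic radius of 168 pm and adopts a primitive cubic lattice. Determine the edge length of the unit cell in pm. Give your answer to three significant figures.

In a simple cubic lattice, atoms touch along the cell edge, so a = 2r.
a = 2r = 2 × 168 = 336 pm.

336 pm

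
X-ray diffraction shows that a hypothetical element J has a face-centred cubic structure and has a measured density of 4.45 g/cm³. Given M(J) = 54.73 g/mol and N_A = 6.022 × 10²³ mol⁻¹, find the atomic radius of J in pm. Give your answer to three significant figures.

153 pm

For an FCC cell (Z = 4), a³ = Z·M/(N_A·ρ) = 4 × 54.73 / (6.022 × 10²³ × 4.450) = 8.169 × 10^-23 cm³, so a = 4.339 × 10^-8 cm = 433.9 pm.
Atoms touch along the face diagonal, so √2·a = 4r, so r = 0.3536 × a = 153 pm.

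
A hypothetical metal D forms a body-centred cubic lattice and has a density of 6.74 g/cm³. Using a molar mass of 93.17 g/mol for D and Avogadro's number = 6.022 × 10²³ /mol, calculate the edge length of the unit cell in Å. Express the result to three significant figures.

3.58 Å

With Z = 2 atoms per BCC cell, a³ = Z·M/(N_A·ρ) = 2 × 93.17 / (6.022 × 10²³ × 6.740 g/cm³) = 4.591 × 10^-23 cm³.
a = (4.591 × 10^-23)^(1/3) = 3.581 × 10^-8 cm = 3.58 Å.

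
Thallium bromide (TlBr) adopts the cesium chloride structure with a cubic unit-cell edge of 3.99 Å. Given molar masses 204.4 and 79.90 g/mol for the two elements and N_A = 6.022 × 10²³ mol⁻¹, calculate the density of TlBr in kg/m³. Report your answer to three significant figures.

7430 kg/m³

The cesium chloride structure contains Z = 1 formula unit per cell; M(TlBr) = 204.4 + 79.90 = 284.3 g/mol.
a³ = (3.990 × 10^-8 cm)³ = 6.352 × 10^-23 cm³.
ρ = 1 × 284.3 / (6.022 × 10²³ × 6.352 × 10^-23) = 7.432 g/cm³ = 7430 kg/m³.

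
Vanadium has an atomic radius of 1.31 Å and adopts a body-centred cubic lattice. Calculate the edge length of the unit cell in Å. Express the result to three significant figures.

3.03 Å

In a BCC lattice, atoms touch along the body diagonal, so √3·a = 4r.
a = 4r/√3 = 4 × 1.31 / 1.7321 = 3.03 Å.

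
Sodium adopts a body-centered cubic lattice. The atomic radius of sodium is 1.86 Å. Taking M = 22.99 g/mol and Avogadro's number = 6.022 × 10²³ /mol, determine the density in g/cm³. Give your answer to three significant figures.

In a BCC lattice, atoms touch along the body diagonal, so √3·a = 4r, giving a = 4.295 Å = 4.295 × 10^-8 cm.
With Z = 2, ρ = Z·M/(N_A·a³) = 2 × 22.99 / (6.022 × 10²³ × 7.926 × 10^-23) = 0.9634 g/cm³.

0.963 g/cm³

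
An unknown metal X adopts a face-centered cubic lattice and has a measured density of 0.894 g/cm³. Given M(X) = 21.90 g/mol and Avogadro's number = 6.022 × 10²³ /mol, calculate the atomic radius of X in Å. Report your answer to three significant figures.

For an FCC cell (Z = 4), a³ = Z·M/(N_A·ρ) = 4 × 21.90 / (6.022 × 10²³ × 0.8940) = 1.627 × 10^-22 cm³, so a = 5.459 × 10^-8 cm = 5.459 Å.
Atoms touch along the face diagonal, so √2·a = 4r, so r = 0.3536 × a = 1.93 Å.

1.93 Å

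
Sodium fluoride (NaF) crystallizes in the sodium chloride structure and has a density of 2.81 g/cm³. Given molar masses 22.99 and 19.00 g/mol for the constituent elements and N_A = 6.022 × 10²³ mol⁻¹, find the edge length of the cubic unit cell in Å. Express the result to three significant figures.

4.63 Å

M(NaF) = 41.99 g/mol; Z = 4 formula units per cell.
a³ = Z·M/(N_A·ρ) = 4 × 41.99 / (6.022 × 10²³ × 2.81) = 9.926 × 10^-23 cm³, so a = 4.630 × 10^-8 cm = 4.63 Å.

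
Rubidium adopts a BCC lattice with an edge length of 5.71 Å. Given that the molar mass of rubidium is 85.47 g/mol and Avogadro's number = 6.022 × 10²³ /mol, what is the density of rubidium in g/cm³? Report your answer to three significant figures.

1.52 g/cm³

A BCC unit cell contains Z = 2 atoms.
Cell volume: a³ = (5.71 Å)³ = (5.710 × 10^-8 cm)³ = 1.862 × 10^-22 cm³.
ρ = Z·M/(N_A·a³) = 2 × 85.47 / (6.022 × 10²³ × 1.862 × 10^-22) = 1.525 g/cm³.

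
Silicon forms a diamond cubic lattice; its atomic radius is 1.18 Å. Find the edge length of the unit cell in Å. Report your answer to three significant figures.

5.45 Å

In a diamond cubic lattice, nearest neighbors lie along the body diagonal with √3·a = 8r.
a = 8r/√3 = 8 × 1.18 / 1.7321 = 5.45 Å.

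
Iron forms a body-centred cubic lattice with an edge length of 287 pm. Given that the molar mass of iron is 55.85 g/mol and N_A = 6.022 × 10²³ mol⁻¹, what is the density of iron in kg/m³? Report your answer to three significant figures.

7850 kg/m³

A BCC unit cell contains Z = 2 atoms.
Cell volume: a³ = (287 pm)³ = (2.870 × 10^-8 cm)³ = 2.364 × 10^-23 cm³.
ρ = Z·M/(N_A·a³) = 2 × 55.85 / (6.022 × 10²³ × 2.364 × 10^-23) = 7.846 g/cm³ = 7850 kg/m³.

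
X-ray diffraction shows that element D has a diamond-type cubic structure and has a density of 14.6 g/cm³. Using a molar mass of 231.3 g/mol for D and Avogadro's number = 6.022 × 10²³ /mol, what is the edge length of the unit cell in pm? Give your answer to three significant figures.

595 pm

With Z = 8 atoms per diamond cubic cell, a³ = Z·M/(N_A·ρ) = 8 × 231.3 / (6.022 × 10²³ × 14.60 g/cm³) = 2.105 × 10^-22 cm³.
a = (2.105 × 10^-22)^(1/3) = 5.948 × 10^-8 cm = 595 pm.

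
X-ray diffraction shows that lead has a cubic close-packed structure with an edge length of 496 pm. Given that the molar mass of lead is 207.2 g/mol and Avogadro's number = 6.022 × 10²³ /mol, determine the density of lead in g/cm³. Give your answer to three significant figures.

11.3 g/cm³

An FCC unit cell contains Z = 4 atoms.
Cell volume: a³ = (496 pm)³ = (4.960 × 10^-8 cm)³ = 1.220 × 10^-22 cm³.
ρ = Z·M/(N_A·a³) = 4 × 207.2 / (6.022 × 10²³ × 1.220 × 10^-22) = 11.28 g/cm³.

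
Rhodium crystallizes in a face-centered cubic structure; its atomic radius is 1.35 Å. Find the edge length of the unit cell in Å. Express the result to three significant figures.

3.82 Å

In an FCC lattice, atoms touch along the face diagonal, so √2·a = 4r.
a = 4r/√2 = 4 × 1.35 / 1.4142 = 3.82 Å.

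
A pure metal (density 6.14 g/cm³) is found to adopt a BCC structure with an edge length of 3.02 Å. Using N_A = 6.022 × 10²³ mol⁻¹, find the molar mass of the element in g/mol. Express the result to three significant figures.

A BCC cell has Z = 2 atoms; a = 3.020 × 10^-8 cm.
M = ρ·N_A·a³/Z = 6.14 × 6.022 × 10²³ × 2.754 × 10^-23 / 2 = 50.9 g/mol.

50.9 g/mol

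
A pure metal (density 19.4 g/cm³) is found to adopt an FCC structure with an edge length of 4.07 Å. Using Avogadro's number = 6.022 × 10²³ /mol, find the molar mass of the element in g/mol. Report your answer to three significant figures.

197 g/mol

An FCC cell has Z = 4 atoms; a = 4.070 × 10^-8 cm.
M = ρ·N_A·a³/Z = 19.4 × 6.022 × 10²³ × 6.742 × 10^-23 / 4 = 197 g/mol.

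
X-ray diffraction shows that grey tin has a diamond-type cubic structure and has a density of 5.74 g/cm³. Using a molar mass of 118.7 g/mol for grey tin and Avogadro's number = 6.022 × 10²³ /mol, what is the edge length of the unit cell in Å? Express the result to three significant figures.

With Z = 8 atoms per diamond cubic cell, a³ = Z·M/(N_A·ρ) = 8 × 118.7 / (6.022 × 10²³ × 5.740 g/cm³) = 2.747 × 10^-22 cm³.
a = (2.747 × 10^-22)^(1/3) = 6.501 × 10^-8 cm = 6.50 Å.

6.50 Å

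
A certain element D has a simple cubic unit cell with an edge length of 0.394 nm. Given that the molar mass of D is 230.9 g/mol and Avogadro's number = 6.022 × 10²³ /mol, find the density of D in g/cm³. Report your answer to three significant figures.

6.27 g/cm³

A simple cubic unit cell contains Z = 1 atom.
Cell volume: a³ = (0.394 nm)³ = (3.940 × 10^-8 cm)³ = 6.116 × 10^-23 cm³.
ρ = Z·M/(N_A·a³) = 1 × 230.9 / (6.022 × 10²³ × 6.116 × 10^-23) = 6.269 g/cm³.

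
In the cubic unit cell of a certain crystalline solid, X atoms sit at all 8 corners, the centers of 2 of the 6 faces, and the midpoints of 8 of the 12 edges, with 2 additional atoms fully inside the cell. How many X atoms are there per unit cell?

Corner atoms are shared by 8 cells (1/8 each), face atoms by 2 (1/2 each), edge atoms by 4 (1/4 each), interior atoms are unshared.
Net atoms = 8 × 1/8 + 2 × 1/2 + 8 × 1/4 + 2 = 1 + 1 + 2 + 2 = 6.

6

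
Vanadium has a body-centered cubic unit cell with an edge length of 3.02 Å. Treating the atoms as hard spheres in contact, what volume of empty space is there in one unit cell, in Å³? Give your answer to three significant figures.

8.81 Å³

In a BCC lattice atoms touch along the body diagonal, so √3·a = 4r, so r = 0.4330a = 1.308 Å.
V_cell = a³ = 27.54 Å³; V_atoms = 2 × (4/3)πr³ = 18.73 Å³.
Empty space = 27.54 − 18.73 = 8.81 Å³.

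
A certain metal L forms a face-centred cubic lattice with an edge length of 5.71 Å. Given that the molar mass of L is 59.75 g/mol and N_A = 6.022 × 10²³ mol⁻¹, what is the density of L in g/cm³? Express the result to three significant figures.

An FCC unit cell contains Z = 4 atoms.
Cell volume: a³ = (5.71 Å)³ = (5.710 × 10^-8 cm)³ = 1.862 × 10^-22 cm³.
ρ = Z·M/(N_A·a³) = 4 × 59.75 / (6.022 × 10²³ × 1.862 × 10^-22) = 2.132 g/cm³.

2.13 g/cm³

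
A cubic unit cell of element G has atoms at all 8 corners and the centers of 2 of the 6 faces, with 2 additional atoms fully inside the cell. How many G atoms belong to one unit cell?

4

Corner atoms are shared by 8 cells (1/8 each), face atoms by 2 (1/2 each), interior atoms are unshared.
Net atoms = 8 × 1/8 + 2 × 1/2 + 2 = 1 + 1 + 2 = 4.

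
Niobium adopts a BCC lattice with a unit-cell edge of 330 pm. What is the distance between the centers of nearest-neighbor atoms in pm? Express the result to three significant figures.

In a BCC structure, atoms touch along the body diagonal, so √3·a = 4r; the nearest-neighbor distance equals 2r = 0.8660·a.
d = 0.8660 × 330 = 286 pm.

286 pm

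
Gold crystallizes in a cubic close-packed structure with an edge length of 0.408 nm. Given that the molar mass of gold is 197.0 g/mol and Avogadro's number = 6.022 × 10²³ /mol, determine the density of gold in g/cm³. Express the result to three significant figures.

An FCC unit cell contains Z = 4 atoms.
Cell volume: a³ = (0.408 nm)³ = (4.080 × 10^-8 cm)³ = 6.792 × 10^-23 cm³.
ρ = Z·M/(N_A·a³) = 4 × 197.0 / (6.022 × 10²³ × 6.792 × 10^-23) = 19.27 g/cm³.

19.3 g/cm³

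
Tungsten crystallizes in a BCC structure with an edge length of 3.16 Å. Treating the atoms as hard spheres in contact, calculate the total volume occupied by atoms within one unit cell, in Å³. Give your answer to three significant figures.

In a BCC lattice atoms touch along the body diagonal, so √3·a = 4r, so r = 0.4330a = 1.368 Å.
V_atoms = Z × (4/3)πr³ = 2 × (4/3)π × (1.368)³ = 21.5 Å³.

21.5 Å³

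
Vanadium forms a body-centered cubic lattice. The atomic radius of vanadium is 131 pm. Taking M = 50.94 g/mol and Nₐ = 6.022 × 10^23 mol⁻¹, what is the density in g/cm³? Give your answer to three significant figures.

6.11 g/cm³

In a BCC lattice, atoms touch along the body diagonal, so √3·a = 4r, giving a = 302.5 pm = 3.025 × 10^-8 cm.
With Z = 2, ρ = Z·M/(N_A·a³) = 2 × 50.94 / (6.022 × 10²³ × 2.769 × 10^-23) = 6.110 g/cm³.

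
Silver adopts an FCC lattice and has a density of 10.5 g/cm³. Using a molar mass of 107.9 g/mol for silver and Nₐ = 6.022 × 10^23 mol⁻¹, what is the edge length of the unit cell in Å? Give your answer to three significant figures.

With Z = 4 atoms per FCC cell, a³ = Z·M/(N_A·ρ) = 4 × 107.9 / (6.022 × 10²³ × 10.50 g/cm³) = 6.826 × 10^-23 cm³.
a = (6.826 × 10^-23)^(1/3) = 4.087 × 10^-8 cm = 4.09 Å.

4.09 Å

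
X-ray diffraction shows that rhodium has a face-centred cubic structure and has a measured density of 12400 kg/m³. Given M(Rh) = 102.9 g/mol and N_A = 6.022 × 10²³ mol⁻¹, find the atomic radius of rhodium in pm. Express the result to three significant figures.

For an FCC cell (Z = 4), a³ = Z·M/(N_A·ρ) = 4 × 102.9 / (6.022 × 10²³ × 12.40) = 5.512 × 10^-23 cm³, so a = 3.806 × 10^-8 cm = 380.6 pm.
Atoms touch along the face diagonal, so √2·a = 4r, so r = 0.3536 × a = 135 pm.

135 pm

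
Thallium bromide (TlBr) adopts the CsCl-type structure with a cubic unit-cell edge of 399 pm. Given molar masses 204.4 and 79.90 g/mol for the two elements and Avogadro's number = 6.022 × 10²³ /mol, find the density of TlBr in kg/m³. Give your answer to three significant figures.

The CsCl-type structure contains Z = 1 formula unit per cell; M(TlBr) = 204.4 + 79.90 = 284.3 g/mol.
a³ = (3.990 × 10^-8 cm)³ = 6.352 × 10^-23 cm³.
ρ = 1 × 284.3 / (6.022 × 10²³ × 6.352 × 10^-23) = 7.432 g/cm³ = 7430 kg/m³.

7430 kg/m³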